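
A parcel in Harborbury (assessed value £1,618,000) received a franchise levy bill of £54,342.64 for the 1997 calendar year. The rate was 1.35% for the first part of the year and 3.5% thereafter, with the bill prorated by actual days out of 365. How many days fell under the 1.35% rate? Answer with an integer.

Let d = days at the first rate; then 365 − d days at the second rate.
£1,618,000 × [1.35%·d + 3.5%·(365−d)] / 365 = £54,342.64
Solving gives d = 24, so the new rate took effect on 25 January 1997.

24 days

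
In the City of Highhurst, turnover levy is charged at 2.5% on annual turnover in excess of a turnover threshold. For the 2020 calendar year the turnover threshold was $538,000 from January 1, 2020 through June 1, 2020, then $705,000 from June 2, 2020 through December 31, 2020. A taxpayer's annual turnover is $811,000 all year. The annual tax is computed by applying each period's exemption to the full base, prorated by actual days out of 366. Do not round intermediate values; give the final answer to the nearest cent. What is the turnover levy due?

January 1 – June 1, 2020: 153 days, exemption $538,000 → ($811,000 − $538,000) × 2.5% × 153/366 = $2,853.0738
June 2 – December 31, 2020: 213 days, exemption $705,000 → ($811,000 − $705,000) × 2.5% × 213/366 = $1,542.2131
Total = $4,395.2869

$4,395.29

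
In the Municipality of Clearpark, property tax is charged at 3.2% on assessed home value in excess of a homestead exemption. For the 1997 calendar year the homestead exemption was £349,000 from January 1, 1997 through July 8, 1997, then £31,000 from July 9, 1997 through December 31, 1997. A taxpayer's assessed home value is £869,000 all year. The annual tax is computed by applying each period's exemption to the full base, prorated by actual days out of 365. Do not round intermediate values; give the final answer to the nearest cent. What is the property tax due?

£21,546.78

January 1 – July 8, 1997: 189 days, exemption £349,000 → (£869,000 − £349,000) × 3.2% × 189/365 = £8,616.3288
July 9 – December 31, 1997: 176 days, exemption £31,000 → (£869,000 − £31,000) × 3.2% × 176/365 = £12,930.4548
Total = £21,546.7836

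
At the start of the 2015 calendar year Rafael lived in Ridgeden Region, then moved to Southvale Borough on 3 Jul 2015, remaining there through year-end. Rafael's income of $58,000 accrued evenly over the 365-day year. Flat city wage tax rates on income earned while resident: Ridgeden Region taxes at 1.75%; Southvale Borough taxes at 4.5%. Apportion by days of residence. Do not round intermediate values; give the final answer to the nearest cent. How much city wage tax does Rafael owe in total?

Ridgeden Region, 1 Jan – 2 Jul 2015: 183 days → $58,000 × 1.75% × 183/365 = $508.8904
Southvale Borough, 3 Jul – 31 Dec 2015: 182 days → $58,000 × 4.5% × 182/365 = $1,301.4247
Total = $1,810.3151

$1,810.32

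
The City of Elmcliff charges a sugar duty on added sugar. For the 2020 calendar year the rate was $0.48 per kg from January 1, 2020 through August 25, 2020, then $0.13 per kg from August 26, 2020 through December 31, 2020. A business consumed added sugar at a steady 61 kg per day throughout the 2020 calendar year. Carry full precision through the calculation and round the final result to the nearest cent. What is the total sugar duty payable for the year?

January 1 – August 25, 2020: 238 days × 61 kg/day = 14,518 kg at $0.48/kg → $6968.64
August 26 – December 31, 2020: 128 days × 61 kg/day = 7,808 kg at $0.13/kg → $1015.04

$7983.68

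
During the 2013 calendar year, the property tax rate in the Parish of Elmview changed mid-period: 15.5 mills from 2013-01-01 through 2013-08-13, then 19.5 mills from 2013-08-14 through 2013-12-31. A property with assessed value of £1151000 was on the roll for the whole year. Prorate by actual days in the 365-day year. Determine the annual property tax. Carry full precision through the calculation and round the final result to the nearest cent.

2013-01-01 to 2013-08-13: 225 days at 15.5 mills → £1151000 × 1.55% × 225/365 = £10997.5685
2013-08-14 to 2013-12-31: 140 days at 19.5 mills → £1151000 × 1.95% × 140/365 = £8608.8493
Total = £19606.4178

£19606.42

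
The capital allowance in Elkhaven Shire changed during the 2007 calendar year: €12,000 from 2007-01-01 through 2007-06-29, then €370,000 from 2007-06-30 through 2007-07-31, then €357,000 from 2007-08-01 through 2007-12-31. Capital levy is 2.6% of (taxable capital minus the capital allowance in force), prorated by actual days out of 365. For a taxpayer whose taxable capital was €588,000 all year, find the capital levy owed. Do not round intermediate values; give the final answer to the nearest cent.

€10,399.93

2007-01-01 to 2007-06-29: 180 days, exemption €12,000 → (€588,000 − €12,000) × 2.6% × 180/365 = €7,385.4247
2007-06-30 to 2007-07-31: 32 days, exemption €370,000 → (€588,000 − €370,000) × 2.6% × 32/365 = €496.9205
2007-08-01 to 2007-12-31: 153 days, exemption €357,000 → (€588,000 − €357,000) × 2.6% × 153/365 = €2,517.5836
Total = €10,399.9288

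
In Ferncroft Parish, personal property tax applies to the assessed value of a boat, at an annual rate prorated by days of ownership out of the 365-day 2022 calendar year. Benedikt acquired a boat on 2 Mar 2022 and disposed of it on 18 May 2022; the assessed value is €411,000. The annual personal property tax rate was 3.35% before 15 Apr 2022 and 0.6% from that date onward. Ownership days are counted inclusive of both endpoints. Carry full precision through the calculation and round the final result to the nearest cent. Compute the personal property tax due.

2 Mar – 14 Apr 2022: 44 days at 3.35% → €411,000 × 3.35% × 44/365 = €1,659.7644
15 Apr – 18 May 2022: 34 days at 0.6% → €411,000 × 0.6% × 34/365 = €229.7096
Total = €1,889.4740

€1,889.47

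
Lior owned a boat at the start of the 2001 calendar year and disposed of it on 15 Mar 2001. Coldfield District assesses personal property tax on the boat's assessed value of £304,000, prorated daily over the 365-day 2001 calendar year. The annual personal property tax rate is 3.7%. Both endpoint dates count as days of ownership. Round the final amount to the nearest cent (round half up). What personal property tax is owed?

Days held (1 Jan – 15 Mar 2001): 74 out of 365
Tax = £304,000 × 3.7% × 74/365 = £2,280.4164

£2,280.42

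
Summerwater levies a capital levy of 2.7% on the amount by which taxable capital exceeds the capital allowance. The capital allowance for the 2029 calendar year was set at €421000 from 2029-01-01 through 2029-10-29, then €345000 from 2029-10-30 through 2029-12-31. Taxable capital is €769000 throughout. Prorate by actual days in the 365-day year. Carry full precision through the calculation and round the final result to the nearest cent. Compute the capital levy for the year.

€9750.18

2029-01-01 to 2029-10-29: 302 days, exemption €421000 → (€769000 − €421000) × 2.7% × 302/365 = €7774.2247
2029-10-30 to 2029-12-31: 63 days, exemption €345000 → (€769000 − €345000) × 2.7% × 63/365 = €1975.9562
Total = €9750.1808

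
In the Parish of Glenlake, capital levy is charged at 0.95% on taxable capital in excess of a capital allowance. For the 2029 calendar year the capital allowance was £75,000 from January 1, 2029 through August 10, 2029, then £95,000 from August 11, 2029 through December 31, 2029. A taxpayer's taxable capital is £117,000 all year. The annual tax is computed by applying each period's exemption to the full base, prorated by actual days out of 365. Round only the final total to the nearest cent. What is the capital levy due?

January 1 – August 10, 2029: 222 days, exemption £75,000 → (£117,000 − £75,000) × 0.95% × 222/365 = £242.6795
August 11 – December 31, 2029: 143 days, exemption £95,000 → (£117,000 − £95,000) × 0.95% × 143/365 = £81.8822
Total = £324.5616

£324.56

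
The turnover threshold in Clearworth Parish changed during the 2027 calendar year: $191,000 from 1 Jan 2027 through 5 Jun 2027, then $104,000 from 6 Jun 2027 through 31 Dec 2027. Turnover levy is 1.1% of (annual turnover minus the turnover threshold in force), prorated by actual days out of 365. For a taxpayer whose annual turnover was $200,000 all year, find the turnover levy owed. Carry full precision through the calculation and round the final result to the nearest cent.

$646.98

1 Jan – 5 Jun 2027: 156 days, exemption $191,000 → ($200,000 − $191,000) × 1.1% × 156/365 = $42.3123
6 Jun – 31 Dec 2027: 209 days, exemption $104,000 → ($200,000 − $104,000) × 1.1% × 209/365 = $604.6685
Total = $646.9808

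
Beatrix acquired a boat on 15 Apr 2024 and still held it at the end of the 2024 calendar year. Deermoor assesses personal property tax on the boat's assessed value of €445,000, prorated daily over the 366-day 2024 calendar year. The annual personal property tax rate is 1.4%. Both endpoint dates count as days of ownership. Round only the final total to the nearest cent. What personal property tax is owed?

Days held (15 Apr – 31 Dec 2024): 261 out of 366
Tax = €445,000 × 1.4% × 261/366 = €4,442.7049

€4,442.70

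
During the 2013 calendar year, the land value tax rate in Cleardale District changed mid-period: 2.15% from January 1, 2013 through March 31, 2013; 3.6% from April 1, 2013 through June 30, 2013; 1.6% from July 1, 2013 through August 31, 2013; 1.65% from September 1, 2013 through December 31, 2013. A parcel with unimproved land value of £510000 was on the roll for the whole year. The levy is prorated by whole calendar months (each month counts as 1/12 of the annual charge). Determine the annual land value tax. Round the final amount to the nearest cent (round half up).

January 1 – March 31, 2013: 3 months at 2.15% → £510000 × 2.15% × 3/12 = £2741.2500
April 1 – June 30, 2013: 3 months at 3.6% → £510000 × 3.6% × 3/12 = £4590.0000
July 1 – August 31, 2013: 2 months at 1.6% → £510000 × 1.6% × 2/12 = £1360.0000
September 1 – December 31, 2013: 4 months at 1.65% → £510000 × 1.65% × 4/12 = £2805.0000
Total = £11496.2500

£11496.25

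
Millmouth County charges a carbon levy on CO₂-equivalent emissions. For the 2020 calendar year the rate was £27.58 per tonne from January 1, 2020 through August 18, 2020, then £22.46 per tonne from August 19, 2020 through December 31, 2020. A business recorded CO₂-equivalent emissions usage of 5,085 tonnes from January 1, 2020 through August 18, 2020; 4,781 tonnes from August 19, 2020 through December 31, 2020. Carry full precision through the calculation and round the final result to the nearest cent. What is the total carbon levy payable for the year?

January 1 – August 18, 2020: 5,085 tonnes at £27.58/tonne → £140244.30
August 19 – December 31, 2020: 4,781 tonnes at £22.46/tonne → £107381.26

£247625.56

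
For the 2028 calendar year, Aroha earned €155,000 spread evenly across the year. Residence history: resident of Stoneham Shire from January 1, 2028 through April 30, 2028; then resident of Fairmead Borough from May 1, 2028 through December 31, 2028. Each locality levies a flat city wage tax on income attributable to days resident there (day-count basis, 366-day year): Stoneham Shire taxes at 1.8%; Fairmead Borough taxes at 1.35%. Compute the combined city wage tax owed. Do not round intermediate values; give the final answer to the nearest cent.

€2,323.09

Stoneham Shire, January 1 – April 30, 2028: 121 days → €155,000 × 1.8% × 121/366 = €922.3770
Fairmead Borough, May 1 – December 31, 2028: 245 days → €155,000 × 1.35% × 245/366 = €1,400.7172
Total = €2,323.0943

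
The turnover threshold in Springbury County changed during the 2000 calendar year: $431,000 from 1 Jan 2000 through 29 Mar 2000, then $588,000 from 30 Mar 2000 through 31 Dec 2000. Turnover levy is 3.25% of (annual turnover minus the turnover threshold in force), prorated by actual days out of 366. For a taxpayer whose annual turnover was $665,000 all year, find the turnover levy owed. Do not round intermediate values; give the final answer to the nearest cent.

$3,743.27

1 Jan – 29 Mar 2000: 89 days, exemption $431,000 → ($665,000 − $431,000) × 3.25% × 89/366 = $1,849.3033
30 Mar – 31 Dec 2000: 277 days, exemption $588,000 → ($665,000 − $588,000) × 3.25% × 277/366 = $1,893.9686
Total = $3,743.2719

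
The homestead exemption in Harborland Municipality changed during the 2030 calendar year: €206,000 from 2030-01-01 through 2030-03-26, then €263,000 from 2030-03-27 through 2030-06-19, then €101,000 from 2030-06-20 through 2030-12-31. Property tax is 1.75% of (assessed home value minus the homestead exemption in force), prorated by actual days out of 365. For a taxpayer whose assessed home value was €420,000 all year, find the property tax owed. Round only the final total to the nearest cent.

2030-01-01 to 2030-03-26: 85 days, exemption €206,000 → (€420,000 − €206,000) × 1.75% × 85/365 = €872.1233
2030-03-27 to 2030-06-19: 85 days, exemption €263,000 → (€420,000 − €263,000) × 1.75% × 85/365 = €639.8288
2030-06-20 to 2030-12-31: 195 days, exemption €101,000 → (€420,000 − €101,000) × 1.75% × 195/365 = €2,982.4315
Total = €4,494.3836

€4,494.38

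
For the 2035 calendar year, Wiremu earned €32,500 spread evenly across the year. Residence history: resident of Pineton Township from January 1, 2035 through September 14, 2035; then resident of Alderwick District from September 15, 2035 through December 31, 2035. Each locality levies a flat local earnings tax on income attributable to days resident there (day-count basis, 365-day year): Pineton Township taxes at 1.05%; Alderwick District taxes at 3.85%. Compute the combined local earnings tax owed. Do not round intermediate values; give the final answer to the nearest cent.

€610.51

Pineton Township, January 1 – September 14, 2035: 257 days → €32,500 × 1.05% × 257/365 = €240.2774
Alderwick District, September 15 – December 31, 2035: 108 days → €32,500 × 3.85% × 108/365 = €370.2329
Total = €610.5103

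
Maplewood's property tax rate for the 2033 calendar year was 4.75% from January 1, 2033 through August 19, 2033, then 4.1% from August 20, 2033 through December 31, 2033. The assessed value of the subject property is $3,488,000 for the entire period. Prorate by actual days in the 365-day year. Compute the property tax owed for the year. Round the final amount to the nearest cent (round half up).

$157,356.58

January 1 – August 19, 2033: 231 days at 4.75% → $3,488,000 × 4.75% × 231/365 = $104,855.0137
August 20 – December 31, 2033: 134 days at 4.1% → $3,488,000 × 4.1% × 134/365 = $52,501.5671
Total = $157,356.5808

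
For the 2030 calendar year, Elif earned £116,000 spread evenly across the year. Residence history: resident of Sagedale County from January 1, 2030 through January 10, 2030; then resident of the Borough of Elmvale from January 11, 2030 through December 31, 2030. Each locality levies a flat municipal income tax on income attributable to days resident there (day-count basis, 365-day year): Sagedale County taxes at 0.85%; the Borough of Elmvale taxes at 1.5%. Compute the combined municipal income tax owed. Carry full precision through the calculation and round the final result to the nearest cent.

£1,719.34

Sagedale County, January 1 – January 10, 2030: 10 days → £116,000 × 0.85% × 10/365 = £27.0137
The Borough of Elmvale, January 11 – December 31, 2030: 355 days → £116,000 × 1.5% × 355/365 = £1,692.3288
Total = £1,719.3425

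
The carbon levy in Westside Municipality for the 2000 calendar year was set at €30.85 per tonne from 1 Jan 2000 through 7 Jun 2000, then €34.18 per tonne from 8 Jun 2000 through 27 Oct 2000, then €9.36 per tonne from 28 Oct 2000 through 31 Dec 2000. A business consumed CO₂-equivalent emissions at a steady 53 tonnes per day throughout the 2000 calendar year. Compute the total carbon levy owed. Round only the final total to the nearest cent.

€549,456.83

1 Jan – 7 Jun 2000: 159 days × 53 tonnes/day = 8,427 tonnes at €30.85/tonne → €259,972.95
8 Jun – 27 Oct 2000: 142 days × 53 tonnes/day = 7,526 tonnes at €34.18/tonne → €257,238.68
28 Oct – 31 Dec 2000: 65 days × 53 tonnes/day = 3,445 tonnes at €9.36/tonne → €32,245.20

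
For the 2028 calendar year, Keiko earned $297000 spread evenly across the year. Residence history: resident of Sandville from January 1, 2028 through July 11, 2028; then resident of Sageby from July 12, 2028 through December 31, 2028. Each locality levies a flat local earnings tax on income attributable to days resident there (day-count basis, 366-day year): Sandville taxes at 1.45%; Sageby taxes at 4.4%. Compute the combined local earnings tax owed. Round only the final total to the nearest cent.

$8447.86

Sandville, January 1 – July 11, 2028: 193 days → $297000 × 1.45% × 193/366 = $2270.9139
Sageby, July 12 – December 31, 2028: 173 days → $297000 × 4.4% × 173/366 = $6176.9508
Total = $8447.8648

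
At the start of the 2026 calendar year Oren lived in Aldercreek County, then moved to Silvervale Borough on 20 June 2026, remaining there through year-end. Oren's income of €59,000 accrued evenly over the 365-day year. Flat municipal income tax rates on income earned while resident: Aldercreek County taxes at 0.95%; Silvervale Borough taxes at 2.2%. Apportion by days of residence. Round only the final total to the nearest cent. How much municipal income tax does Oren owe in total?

€954.51

Aldercreek County, 1 January – 19 June 2026: 170 days → €59,000 × 0.95% × 170/365 = €261.0548
Silvervale Borough, 20 June – 31 December 2026: 195 days → €59,000 × 2.2% × 195/365 = €693.4521
Total = €954.5068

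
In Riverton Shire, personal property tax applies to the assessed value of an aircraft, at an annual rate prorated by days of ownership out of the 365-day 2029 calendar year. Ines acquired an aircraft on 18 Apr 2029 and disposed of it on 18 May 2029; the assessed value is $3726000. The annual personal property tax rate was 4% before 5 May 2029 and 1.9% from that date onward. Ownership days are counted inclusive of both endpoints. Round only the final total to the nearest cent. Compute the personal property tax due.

18 Apr – 4 May 2029: 17 days at 4% → $3726000 × 4% × 17/365 = $6941.5890
5 May – 18 May 2029: 14 days at 1.9% → $3726000 × 1.9% × 14/365 = $2715.3863
Total = $9656.9753

$9656.98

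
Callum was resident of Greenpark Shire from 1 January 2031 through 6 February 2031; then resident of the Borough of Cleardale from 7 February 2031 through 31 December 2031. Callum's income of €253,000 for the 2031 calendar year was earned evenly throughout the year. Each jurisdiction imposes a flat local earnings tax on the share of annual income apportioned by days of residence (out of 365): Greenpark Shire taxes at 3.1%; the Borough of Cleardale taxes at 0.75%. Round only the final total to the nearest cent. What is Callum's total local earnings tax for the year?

€2,500.19

Greenpark Shire, 1 January – 6 February 2031: 37 days → €253,000 × 3.1% × 37/365 = €795.0438
The Borough of Cleardale, 7 February – 31 December 2031: 328 days → €253,000 × 0.75% × 328/365 = €1,705.1507
Total = €2,500.1945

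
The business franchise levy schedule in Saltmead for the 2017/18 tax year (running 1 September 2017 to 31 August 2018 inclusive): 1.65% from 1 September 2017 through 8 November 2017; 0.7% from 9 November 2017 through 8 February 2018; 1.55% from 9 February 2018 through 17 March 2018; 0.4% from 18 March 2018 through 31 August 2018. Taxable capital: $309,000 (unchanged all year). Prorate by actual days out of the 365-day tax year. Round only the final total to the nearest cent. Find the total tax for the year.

1 September – 8 November 2017: 69 days at 1.65% → $309,000 × 1.65% × 69/365 = $963.8260
9 November 2017 – 8 February 2018: 92 days at 0.7% → $309,000 × 0.7% × 92/365 = $545.1945
9 February – 17 March 2018: 37 days at 1.55% → $309,000 × 1.55% × 37/365 = $485.5110
18 March – 31 August 2018: 167 days at 0.4% → $309,000 × 0.4% × 167/365 = $565.5123
Total = $2,560.0438

$2,560.04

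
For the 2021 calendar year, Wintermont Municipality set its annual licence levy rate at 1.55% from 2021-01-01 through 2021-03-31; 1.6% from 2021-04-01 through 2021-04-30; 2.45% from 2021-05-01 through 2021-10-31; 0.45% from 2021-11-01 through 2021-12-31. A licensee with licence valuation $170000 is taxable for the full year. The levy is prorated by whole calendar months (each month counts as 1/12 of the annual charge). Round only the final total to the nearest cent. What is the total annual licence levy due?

2021-01-01 to 2021-03-31: 3 months at 1.55% → $170000 × 1.55% × 3/12 = $658.7500
2021-04-01 to 2021-04-30: 1 month at 1.6% → $170000 × 1.6% × 1/12 = $226.6667
2021-05-01 to 2021-10-31: 6 months at 2.45% → $170000 × 2.45% × 6/12 = $2082.5000
2021-11-01 to 2021-12-31: 2 months at 0.45% → $170000 × 0.45% × 2/12 = $127.5000
Total = $3095.4167

$3095.42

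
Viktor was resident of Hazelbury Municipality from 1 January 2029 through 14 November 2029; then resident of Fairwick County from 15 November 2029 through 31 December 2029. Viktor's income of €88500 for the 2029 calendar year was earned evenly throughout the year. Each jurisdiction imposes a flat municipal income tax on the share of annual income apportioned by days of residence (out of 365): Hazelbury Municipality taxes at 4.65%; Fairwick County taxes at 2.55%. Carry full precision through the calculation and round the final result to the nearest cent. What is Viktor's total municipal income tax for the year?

Hazelbury Municipality, 1 January – 14 November 2029: 318 days → €88500 × 4.65% × 318/365 = €3585.3411
Fairwick County, 15 November – 31 December 2029: 47 days → €88500 × 2.55% × 47/365 = €290.5952
Total = €3875.9363

€3875.94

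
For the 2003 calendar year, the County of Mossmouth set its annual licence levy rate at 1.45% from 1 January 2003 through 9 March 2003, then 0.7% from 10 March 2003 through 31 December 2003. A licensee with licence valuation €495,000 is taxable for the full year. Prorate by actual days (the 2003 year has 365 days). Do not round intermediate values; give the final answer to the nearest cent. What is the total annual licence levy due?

1 January – 9 March 2003: 68 days at 1.45% → €495,000 × 1.45% × 68/365 = €1,337.1781
10 March – 31 December 2003: 297 days at 0.7% → €495,000 × 0.7% × 297/365 = €2,819.4658
Total = €4,156.6438

€4,156.64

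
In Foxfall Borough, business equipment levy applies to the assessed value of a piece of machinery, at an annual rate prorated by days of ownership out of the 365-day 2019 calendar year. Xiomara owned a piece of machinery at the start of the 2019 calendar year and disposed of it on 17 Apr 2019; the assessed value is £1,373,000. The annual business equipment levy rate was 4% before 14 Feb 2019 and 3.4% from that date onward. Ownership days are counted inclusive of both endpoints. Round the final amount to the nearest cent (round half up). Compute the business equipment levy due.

£14,677.93

1 Jan – 13 Feb 2019: 44 days at 4% → £1,373,000 × 4% × 44/365 = £6,620.4932
14 Feb – 17 Apr 2019: 63 days at 3.4% → £1,373,000 × 3.4% × 63/365 = £8,057.4411
Total = £14,677.9342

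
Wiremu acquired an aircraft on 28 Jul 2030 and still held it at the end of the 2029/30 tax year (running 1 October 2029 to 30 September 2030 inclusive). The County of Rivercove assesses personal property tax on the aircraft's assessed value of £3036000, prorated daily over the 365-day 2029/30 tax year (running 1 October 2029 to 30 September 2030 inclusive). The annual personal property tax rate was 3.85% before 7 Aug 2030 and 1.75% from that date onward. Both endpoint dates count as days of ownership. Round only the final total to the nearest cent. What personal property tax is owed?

£11208.25

28 Jul – 6 Aug 2030: 10 days at 3.85% → £3036000 × 3.85% × 10/365 = £3202.3562
7 Aug – 30 Sep 2030: 55 days at 1.75% → £3036000 × 1.75% × 55/365 = £8005.8904
Total = £11208.2466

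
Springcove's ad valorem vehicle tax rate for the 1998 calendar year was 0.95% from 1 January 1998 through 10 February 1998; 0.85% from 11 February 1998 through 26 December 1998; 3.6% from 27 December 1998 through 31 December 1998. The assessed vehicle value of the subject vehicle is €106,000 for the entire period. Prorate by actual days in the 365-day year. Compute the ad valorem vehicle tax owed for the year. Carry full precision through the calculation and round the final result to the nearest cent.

€952.84

1 January – 10 February 1998: 41 days at 0.95% → €106,000 × 0.95% × 41/365 = €113.1151
11 February – 26 December 1998: 319 days at 0.85% → €106,000 × 0.85% × 319/365 = €787.4493
27 December – 31 December 1998: 5 days at 3.6% → €106,000 × 3.6% × 5/365 = €52.2740
Total = €952.8384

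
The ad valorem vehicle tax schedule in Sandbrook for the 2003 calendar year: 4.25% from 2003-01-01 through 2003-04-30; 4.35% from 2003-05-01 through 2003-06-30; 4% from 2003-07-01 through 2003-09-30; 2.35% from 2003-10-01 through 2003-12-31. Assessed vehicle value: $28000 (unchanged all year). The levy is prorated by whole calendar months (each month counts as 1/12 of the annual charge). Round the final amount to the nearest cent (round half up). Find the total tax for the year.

$1044.17

2003-01-01 to 2003-04-30: 4 months at 4.25% → $28000 × 4.25% × 4/12 = $396.6667
2003-05-01 to 2003-06-30: 2 months at 4.35% → $28000 × 4.35% × 2/12 = $203.0000
2003-07-01 to 2003-09-30: 3 months at 4% → $28000 × 4% × 3/12 = $280.0000
2003-10-01 to 2003-12-31: 3 months at 2.35% → $28000 × 2.35% × 3/12 = $164.5000
Total = $1044.1667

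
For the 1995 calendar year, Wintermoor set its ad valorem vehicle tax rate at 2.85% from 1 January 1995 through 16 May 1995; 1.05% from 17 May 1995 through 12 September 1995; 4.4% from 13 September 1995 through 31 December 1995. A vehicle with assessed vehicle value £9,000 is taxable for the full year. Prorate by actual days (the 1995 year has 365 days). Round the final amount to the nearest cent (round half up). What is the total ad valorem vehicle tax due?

1 January – 16 May 1995: 136 days at 2.85% → £9,000 × 2.85% × 136/365 = £95.5726
17 May – 12 September 1995: 119 days at 1.05% → £9,000 × 1.05% × 119/365 = £30.8096
13 September – 31 December 1995: 110 days at 4.4% → £9,000 × 4.4% × 110/365 = £119.3425
Total = £245.7247

£245.72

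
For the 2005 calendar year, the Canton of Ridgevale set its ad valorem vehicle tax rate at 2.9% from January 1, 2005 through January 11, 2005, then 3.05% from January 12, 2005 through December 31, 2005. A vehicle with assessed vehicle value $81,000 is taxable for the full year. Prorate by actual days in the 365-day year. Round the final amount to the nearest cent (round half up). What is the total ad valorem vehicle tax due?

$2,466.84

January 1 – January 11, 2005: 11 days at 2.9% → $81,000 × 2.9% × 11/365 = $70.7918
January 12 – December 31, 2005: 354 days at 3.05% → $81,000 × 3.05% × 354/365 = $2,396.0466
Total = $2,466.8384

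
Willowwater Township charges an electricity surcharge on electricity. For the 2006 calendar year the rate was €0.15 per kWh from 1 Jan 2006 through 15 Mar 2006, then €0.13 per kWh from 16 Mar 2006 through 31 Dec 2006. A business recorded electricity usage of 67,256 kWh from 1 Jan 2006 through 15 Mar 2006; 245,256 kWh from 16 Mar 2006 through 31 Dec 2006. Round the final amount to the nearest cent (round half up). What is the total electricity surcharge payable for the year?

€41,971.68

1 Jan – 15 Mar 2006: 67,256 kWh at €0.15/kWh → €10,088.40
16 Mar – 31 Dec 2006: 245,256 kWh at €0.13/kWh → €31,883.28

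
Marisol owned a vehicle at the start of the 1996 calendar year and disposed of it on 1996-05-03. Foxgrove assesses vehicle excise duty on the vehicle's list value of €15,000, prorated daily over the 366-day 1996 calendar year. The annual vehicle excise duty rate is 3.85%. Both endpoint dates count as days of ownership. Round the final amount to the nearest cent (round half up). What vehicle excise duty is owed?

€195.66

Days held (1996-01-01 to 1996-05-03): 124 out of 366
Tax = €15,000 × 3.85% × 124/366 = €195.6557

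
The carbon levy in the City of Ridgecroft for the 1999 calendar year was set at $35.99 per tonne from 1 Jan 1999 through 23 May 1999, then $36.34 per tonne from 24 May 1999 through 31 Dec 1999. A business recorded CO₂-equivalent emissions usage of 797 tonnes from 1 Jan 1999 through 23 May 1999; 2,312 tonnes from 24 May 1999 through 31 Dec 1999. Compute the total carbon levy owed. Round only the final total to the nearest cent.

$112,702.11

1 Jan – 23 May 1999: 797 tonnes at $35.99/tonne → $28,684.03
24 May – 31 Dec 1999: 2,312 tonnes at $36.34/tonne → $84,018.08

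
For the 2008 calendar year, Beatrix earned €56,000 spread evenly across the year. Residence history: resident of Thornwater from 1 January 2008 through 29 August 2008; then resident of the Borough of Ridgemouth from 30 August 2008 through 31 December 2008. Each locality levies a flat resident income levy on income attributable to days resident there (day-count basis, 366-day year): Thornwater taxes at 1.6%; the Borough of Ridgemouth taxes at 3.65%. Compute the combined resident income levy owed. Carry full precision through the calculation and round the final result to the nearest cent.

Thornwater, 1 January – 29 August 2008: 242 days → €56,000 × 1.6% × 242/366 = €592.4372
The Borough of Ridgemouth, 30 August – 31 December 2008: 124 days → €56,000 × 3.65% × 124/366 = €692.5027
Total = €1,284.9399

€1,284.94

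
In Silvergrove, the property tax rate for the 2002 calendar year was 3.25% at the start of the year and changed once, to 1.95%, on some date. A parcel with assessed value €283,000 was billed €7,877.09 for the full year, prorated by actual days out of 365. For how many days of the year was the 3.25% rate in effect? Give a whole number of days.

234 days

Let d = days at the first rate; then 365 − d days at the second rate.
€283,000 × [3.25%·d + 1.95%·(365−d)] / 365 = €7,877.09
Solving gives d = 234, so the new rate took effect on 23 August 2002.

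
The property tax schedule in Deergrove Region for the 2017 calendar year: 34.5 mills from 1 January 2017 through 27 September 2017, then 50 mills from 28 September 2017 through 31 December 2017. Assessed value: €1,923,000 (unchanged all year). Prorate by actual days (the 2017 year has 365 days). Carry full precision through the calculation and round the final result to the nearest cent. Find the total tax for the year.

€74,101.36

1 January – 27 September 2017: 270 days at 34.5 mills → €1,923,000 × 3.45% × 270/365 = €49,076.0137
28 September – 31 December 2017: 95 days at 50 mills → €1,923,000 × 5% × 95/365 = €25,025.3425
Total = €74,101.3562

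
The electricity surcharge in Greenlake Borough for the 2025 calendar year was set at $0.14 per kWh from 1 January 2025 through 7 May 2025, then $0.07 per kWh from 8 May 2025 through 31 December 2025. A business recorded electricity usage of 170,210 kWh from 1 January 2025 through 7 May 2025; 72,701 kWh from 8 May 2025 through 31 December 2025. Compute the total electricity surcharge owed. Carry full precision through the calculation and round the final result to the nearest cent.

1 January – 7 May 2025: 170,210 kWh at $0.14/kWh → $23,829.40
8 May – 31 December 2025: 72,701 kWh at $0.07/kWh → $5,089.07

$28,918.47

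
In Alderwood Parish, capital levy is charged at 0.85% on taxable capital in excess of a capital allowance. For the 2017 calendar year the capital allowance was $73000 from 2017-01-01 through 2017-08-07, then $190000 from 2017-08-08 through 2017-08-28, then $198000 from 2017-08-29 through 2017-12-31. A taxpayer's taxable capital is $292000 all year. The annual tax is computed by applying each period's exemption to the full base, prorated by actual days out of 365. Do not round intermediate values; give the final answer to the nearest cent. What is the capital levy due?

2017-01-01 to 2017-08-07: 219 days, exemption $73000 → ($292000 − $73000) × 0.85% × 219/365 = $1116.9000
2017-08-08 to 2017-08-28: 21 days, exemption $190000 → ($292000 − $190000) × 0.85% × 21/365 = $49.8822
2017-08-29 to 2017-12-31: 125 days, exemption $198000 → ($292000 − $198000) × 0.85% × 125/365 = $273.6301
Total = $1440.4123

$1440.41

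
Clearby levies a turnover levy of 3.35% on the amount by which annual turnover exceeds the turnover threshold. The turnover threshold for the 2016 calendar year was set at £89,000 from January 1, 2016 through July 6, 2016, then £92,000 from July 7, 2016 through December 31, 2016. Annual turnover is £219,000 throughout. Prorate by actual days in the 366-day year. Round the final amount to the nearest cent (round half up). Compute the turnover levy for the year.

£4,306.12

January 1 – July 6, 2016: 188 days, exemption £89,000 → (£219,000 − £89,000) × 3.35% × 188/366 = £2,236.9945
July 7 – December 31, 2016: 178 days, exemption £92,000 → (£219,000 − £92,000) × 3.35% × 178/366 = £2,069.1284
Total = £4,306.1230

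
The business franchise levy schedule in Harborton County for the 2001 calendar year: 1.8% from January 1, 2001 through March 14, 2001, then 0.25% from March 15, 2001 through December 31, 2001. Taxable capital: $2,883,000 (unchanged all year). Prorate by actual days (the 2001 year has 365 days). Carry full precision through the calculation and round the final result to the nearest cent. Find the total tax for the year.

$16,144.80

January 1 – March 14, 2001: 73 days at 1.8% → $2,883,000 × 1.8% × 73/365 = $10,378.8000
March 15 – December 31, 2001: 292 days at 0.25% → $2,883,000 × 0.25% × 292/365 = $5,766.0000
Total = $16,144.8000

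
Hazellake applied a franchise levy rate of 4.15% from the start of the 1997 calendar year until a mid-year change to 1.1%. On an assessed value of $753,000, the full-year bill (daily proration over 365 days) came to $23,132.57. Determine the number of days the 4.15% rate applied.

236 days

Let d = days at the first rate; then 365 − d days at the second rate.
$753,000 × [4.15%·d + 1.1%·(365−d)] / 365 = $23,132.57
Solving gives d = 236, so the new rate took effect on 25 Aug 1997.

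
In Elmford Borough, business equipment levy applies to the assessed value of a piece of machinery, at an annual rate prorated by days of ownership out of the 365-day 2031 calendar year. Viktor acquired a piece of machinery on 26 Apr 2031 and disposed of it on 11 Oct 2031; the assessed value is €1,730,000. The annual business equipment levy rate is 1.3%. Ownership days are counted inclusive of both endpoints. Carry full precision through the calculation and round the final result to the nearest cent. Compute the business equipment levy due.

Days held (26 Apr – 11 Oct 2031): 169 out of 365
Tax = €1,730,000 × 1.3% × 169/365 = €10,413.1781

€10,413.18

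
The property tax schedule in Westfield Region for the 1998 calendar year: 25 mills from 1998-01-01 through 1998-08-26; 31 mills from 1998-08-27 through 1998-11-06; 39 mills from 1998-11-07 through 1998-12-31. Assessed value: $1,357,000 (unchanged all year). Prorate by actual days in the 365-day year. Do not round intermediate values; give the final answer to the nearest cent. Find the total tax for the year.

$38,393.81

1998-01-01 to 1998-08-26: 238 days at 25 mills → $1,357,000 × 2.5% × 238/365 = $22,120.9589
1998-08-27 to 1998-11-06: 72 days at 31 mills → $1,357,000 × 3.1% × 72/365 = $8,298.1479
1998-11-07 to 1998-12-31: 55 days at 39 mills → $1,357,000 × 3.9% × 55/365 = $7,974.6986
Total = $38,393.8055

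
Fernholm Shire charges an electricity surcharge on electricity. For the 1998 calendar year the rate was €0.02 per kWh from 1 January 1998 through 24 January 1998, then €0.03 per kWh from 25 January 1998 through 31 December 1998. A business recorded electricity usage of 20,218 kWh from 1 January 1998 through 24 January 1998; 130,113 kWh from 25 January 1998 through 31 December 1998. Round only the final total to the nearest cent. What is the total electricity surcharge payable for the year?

€4307.75

1 January – 24 January 1998: 20,218 kWh at €0.02/kWh → €404.36
25 January – 31 December 1998: 130,113 kWh at €0.03/kWh → €3903.39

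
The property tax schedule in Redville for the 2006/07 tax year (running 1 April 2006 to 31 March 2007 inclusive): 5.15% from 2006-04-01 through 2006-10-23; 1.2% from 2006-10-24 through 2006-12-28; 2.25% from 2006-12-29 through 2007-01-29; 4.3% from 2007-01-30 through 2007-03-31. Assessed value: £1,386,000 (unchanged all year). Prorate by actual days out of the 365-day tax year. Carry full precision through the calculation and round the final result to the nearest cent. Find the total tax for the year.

2006-04-01 to 2006-10-23: 206 days at 5.15% → £1,386,000 × 5.15% × 206/365 = £40,285.1342
2006-10-24 to 2006-12-28: 66 days at 1.2% → £1,386,000 × 1.2% × 66/365 = £3,007.4301
2006-12-29 to 2007-01-29: 32 days at 2.25% → £1,386,000 × 2.25% × 32/365 = £2,734.0274
2007-01-30 to 2007-03-31: 61 days at 4.3% → £1,386,000 × 4.3% × 61/365 = £9,960.2137
Total = £55,986.8055

£55,986.81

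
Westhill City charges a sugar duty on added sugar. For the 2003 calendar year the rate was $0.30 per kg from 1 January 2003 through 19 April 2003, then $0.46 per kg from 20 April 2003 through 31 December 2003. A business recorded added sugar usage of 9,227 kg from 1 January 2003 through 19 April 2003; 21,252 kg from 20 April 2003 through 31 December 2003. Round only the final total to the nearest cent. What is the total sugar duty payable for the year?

1 January – 19 April 2003: 9,227 kg at $0.30/kg → $2,768.10
20 April – 31 December 2003: 21,252 kg at $0.46/kg → $9,775.92

$12,544.02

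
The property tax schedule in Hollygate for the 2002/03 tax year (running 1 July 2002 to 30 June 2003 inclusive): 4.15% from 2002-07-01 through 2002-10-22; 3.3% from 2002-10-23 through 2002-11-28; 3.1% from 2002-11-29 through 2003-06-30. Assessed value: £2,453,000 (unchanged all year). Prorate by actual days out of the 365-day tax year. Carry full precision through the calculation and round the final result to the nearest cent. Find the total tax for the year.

2002-07-01 to 2002-10-22: 114 days at 4.15% → £2,453,000 × 4.15% × 114/365 = £31,794.9123
2002-10-23 to 2002-11-28: 37 days at 3.3% → £2,453,000 × 3.3% × 37/365 = £8,205.7890
2002-11-29 to 2003-06-30: 214 days at 3.1% → £2,453,000 × 3.1% × 214/365 = £44,584.1151
Total = £84,584.8164

£84,584.82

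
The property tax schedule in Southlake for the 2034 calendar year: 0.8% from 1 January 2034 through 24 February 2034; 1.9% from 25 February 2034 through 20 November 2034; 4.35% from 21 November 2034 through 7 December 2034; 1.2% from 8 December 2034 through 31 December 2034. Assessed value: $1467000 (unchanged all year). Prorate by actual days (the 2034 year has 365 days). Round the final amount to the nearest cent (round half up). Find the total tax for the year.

1 January – 24 February 2034: 55 days at 0.8% → $1467000 × 0.8% × 55/365 = $1768.4384
25 February – 20 November 2034: 269 days at 1.9% → $1467000 × 1.9% × 269/365 = $20542.0192
21 November – 7 December 2034: 17 days at 4.35% → $1467000 × 4.35% × 17/365 = $2972.1822
8 December – 31 December 2034: 24 days at 1.2% → $1467000 × 1.2% × 24/365 = $1157.5233
Total = $26440.1630

$26440.16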